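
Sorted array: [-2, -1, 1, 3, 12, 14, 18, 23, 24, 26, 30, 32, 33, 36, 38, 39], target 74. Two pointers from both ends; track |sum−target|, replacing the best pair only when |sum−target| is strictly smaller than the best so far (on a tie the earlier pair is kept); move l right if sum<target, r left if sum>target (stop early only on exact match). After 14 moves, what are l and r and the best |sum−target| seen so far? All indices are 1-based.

l=14, r=15, best |Δ|=1

[1,16] -2+39=37 d=37 * → l++
[2,16] -1+39=38 d=36 * → l++
[3,16] 1+39=40 d=34 * → l++
[4,16] 3+39=42 d=32 * → l++
[5,16] 12+39=51 d=23 * → l++
[6,16] 14+39=53 d=21 * → l++
[7,16] 18+39=57 d=17 * → l++
[8,16] 23+39=62 d=12 * → l++
[9,16] 24+39=63 d=11 * → l++
[10,16] 26+39=65 d=9 * → l++
[11,16] 30+39=69 d=5 * → l++
[12,16] 32+39=71 d=3 * → l++
[13,16] 33+39=72 d=2 * → l++
[14,16] 36+39=75 d=1 * → r--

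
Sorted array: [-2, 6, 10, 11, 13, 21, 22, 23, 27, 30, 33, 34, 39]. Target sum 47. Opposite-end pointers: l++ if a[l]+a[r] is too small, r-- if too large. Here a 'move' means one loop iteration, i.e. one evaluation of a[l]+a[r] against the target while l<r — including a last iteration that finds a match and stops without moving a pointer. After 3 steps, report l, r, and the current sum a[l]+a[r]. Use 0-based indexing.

l=0 r=12: -2+39=37 <47, l++
l=1 r=12: 6+39=45 <47, l++
l=2 r=12: 10+39=49 >47, r--

l=2, r=11, sum=44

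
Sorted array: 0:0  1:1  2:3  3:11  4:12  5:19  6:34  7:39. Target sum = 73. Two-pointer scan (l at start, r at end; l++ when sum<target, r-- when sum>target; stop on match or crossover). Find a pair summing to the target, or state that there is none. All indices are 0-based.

[0,7] 0+39=39 <73 → l++
[1,7] 1+39=40 <73 → l++
[2,7] 3+39=42 <73 → l++
[3,7] 11+39=50 <73 → l++
[4,7] 12+39=51 <73 → l++
[5,7] 19+39=58 <73 → l++
[6,7] 34+39=73 → found

(34, 39)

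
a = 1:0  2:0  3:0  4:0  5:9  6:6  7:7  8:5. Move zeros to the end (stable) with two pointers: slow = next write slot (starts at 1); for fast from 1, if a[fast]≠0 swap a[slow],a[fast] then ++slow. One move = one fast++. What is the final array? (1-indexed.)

[9, 6, 7, 5, 0, 0, 0, 0]

slow=1 fast=1: a[fast]=0, fast++
slow=1 fast=2: a[fast]=0, fast++
slow=1 fast=3: a[fast]=0, fast++
slow=1 fast=4: a[fast]=0, fast++
slow=1 fast=5: a[fast]=9≠0 swap→a[1]=9, slow++,fast++
slow=2 fast=6: a[fast]=6≠0 swap→a[2]=6, slow++,fast++
slow=3 fast=7: a[fast]=7≠0 swap→a[3]=7, slow++,fast++
slow=4 fast=8: a[fast]=5≠0 swap→a[4]=5, slow++,fast++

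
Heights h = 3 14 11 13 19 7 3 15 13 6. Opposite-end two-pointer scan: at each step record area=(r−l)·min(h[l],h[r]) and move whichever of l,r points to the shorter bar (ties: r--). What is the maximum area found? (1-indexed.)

[1,10] min(3,6)*9=27 best=27 * → l++
[2,10] min(14,6)*8=48 best=48 * → r--
[2,9] min(14,13)*7=91 best=91 * → r--
[2,8] min(14,15)*6=84 best=91 → l++
[3,8] min(11,15)*5=55 best=91 → l++
[4,8] min(13,15)*4=52 best=91 → l++
[5,8] min(19,15)*3=45 best=91 → r--
[5,7] min(19,3)*2=6 best=91 → r--
[5,6] min(19,7)*1=7 best=91 → r--

max area = 91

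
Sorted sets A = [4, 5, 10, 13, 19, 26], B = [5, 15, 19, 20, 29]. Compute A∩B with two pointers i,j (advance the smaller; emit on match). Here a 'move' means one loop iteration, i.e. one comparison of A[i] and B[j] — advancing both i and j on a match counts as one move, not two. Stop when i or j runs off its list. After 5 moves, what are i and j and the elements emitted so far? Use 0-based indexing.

[i=0,j=0] 4<5 → i++
[i=1,j=0] 5==5 emit → i++,j++
[i=2,j=1] 10<15 → i++
[i=3,j=1] 13<15 → i++
[i=4,j=1] 19>15 → j++

i=4, j=2, emitted=[5]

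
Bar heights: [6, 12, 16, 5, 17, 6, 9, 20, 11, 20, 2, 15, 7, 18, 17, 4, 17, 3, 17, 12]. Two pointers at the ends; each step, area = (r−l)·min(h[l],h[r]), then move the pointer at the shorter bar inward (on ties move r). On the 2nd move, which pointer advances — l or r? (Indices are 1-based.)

r

l=1 r=20: min(6,12)*19=114 best=114 *, l++
l=2 r=20: min(12,12)*18=216 best=216 *, r--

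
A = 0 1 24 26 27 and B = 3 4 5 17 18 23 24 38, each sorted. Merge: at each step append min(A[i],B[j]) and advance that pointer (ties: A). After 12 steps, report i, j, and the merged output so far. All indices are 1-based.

i=1 j=1: A[i]=0<=B[j]=3 take 0, i++
i=2 j=1: A[i]=1<=B[j]=3 take 1, i++
i=3 j=1: A[i]=24>B[j]=3 take 3, j++
i=3 j=2: A[i]=24>B[j]=4 take 4, j++
i=3 j=3: A[i]=24>B[j]=5 take 5, j++
i=3 j=4: A[i]=24>B[j]=17 take 17, j++
i=3 j=5: A[i]=24>B[j]=18 take 18, j++
i=3 j=6: A[i]=24>B[j]=23 take 23, j++
i=3 j=7: A[i]=24<=B[j]=24 take 24, i++
i=4 j=7: A[i]=26>B[j]=24 take 24, j++
i=4 j=8: A[i]=26<=B[j]=38 take 26, i++
i=5 j=8: A[i]=27<=B[j]=38 take 27, i++

i=6, j=8, merged so far=[0, 1, 3, 4, 5, 17, 18, 23, 24, 24, 26, 27]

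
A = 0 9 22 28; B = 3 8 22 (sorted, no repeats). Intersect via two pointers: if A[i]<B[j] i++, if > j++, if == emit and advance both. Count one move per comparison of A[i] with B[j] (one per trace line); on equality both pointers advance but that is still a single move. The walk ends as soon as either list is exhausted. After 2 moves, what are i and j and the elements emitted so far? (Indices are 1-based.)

i=2, j=2, emitted=[]

[i=1,j=1] 0<3 → i++
[i=2,j=1] 9>3 → j++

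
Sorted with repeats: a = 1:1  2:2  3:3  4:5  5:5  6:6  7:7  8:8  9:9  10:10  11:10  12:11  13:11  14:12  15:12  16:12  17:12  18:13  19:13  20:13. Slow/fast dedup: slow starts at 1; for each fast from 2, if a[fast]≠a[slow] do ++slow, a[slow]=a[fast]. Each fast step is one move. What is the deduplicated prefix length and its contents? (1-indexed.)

slow=1 fast=2: a[fast]=2≠a[slow]=1 write a[2]=2, slow++,fast++
slow=2 fast=3: a[fast]=3≠a[slow]=2 write a[3]=3, slow++,fast++
slow=3 fast=4: a[fast]=5≠a[slow]=3 write a[4]=5, slow++,fast++
slow=4 fast=5: a[fast]=5=a[slow] dup, fast++
slow=4 fast=6: a[fast]=6≠a[slow]=5 write a[5]=6, slow++,fast++
slow=5 fast=7: a[fast]=7≠a[slow]=6 write a[6]=7, slow++,fast++
slow=6 fast=8: a[fast]=8≠a[slow]=7 write a[7]=8, slow++,fast++
slow=7 fast=9: a[fast]=9≠a[slow]=8 write a[8]=9, slow++,fast++
slow=8 fast=10: a[fast]=10≠a[slow]=9 write a[9]=10, slow++,fast++
slow=9 fast=11: a[fast]=10=a[slow] dup, fast++
slow=9 fast=12: a[fast]=11≠a[slow]=10 write a[10]=11, slow++,fast++
slow=10 fast=13: a[fast]=11=a[slow] dup, fast++
slow=10 fast=14: a[fast]=12≠a[slow]=11 write a[11]=12, slow++,fast++
slow=11 fast=15: a[fast]=12=a[slow] dup, fast++
slow=11 fast=16: a[fast]=12=a[slow] dup, fast++
slow=11 fast=17: a[fast]=12=a[slow] dup, fast++
slow=11 fast=18: a[fast]=13≠a[slow]=12 write a[12]=13, slow++,fast++
slow=12 fast=19: a[fast]=13=a[slow] dup, fast++
slow=12 fast=20: a[fast]=13=a[slow] dup, fast++

length 12; prefix = [1, 2, 3, 5, 6, 7, 8, 9, 10, 11, 12, 13]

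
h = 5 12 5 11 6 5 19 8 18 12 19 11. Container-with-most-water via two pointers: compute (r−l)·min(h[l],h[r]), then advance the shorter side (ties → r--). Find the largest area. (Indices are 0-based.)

max area = 110

[0,11] min(5,11)*11=55 best=55 * → l++
[1,11] min(12,11)*10=110 best=110 * → r--
[1,10] min(12,19)*9=108 best=110 → l++
[2,10] min(5,19)*8=40 best=110 → l++
[3,10] min(11,19)*7=77 best=110 → l++
[4,10] min(6,19)*6=36 best=110 → l++
[5,10] min(5,19)*5=25 best=110 → l++
[6,10] min(19,19)*4=76 best=110 → r--
[6,9] min(19,12)*3=36 best=110 → r--
[6,8] min(19,18)*2=36 best=110 → r--
[6,7] min(19,8)*1=8 best=110 → r--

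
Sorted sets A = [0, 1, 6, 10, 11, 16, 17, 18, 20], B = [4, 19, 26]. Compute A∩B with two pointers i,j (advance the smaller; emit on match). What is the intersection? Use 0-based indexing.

i=0 j=0: 0<4, i++
i=1 j=0: 1<4, i++
i=2 j=0: 6>4, j++
i=2 j=1: 6<19, i++
i=3 j=1: 10<19, i++
i=4 j=1: 11<19, i++
i=5 j=1: 16<19, i++
i=6 j=1: 17<19, i++
i=7 j=1: 18<19, i++
i=8 j=1: 20>19, j++
i=8 j=2: 20<26, i++

intersection = []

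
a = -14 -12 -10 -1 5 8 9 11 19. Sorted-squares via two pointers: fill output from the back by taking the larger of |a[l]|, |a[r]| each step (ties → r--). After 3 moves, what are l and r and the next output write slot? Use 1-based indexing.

l=3, r=8, next write slot=6

[1,9] |-14|<=|19| out[9]=361 → r--
[1,8] |-14|>|11| out[8]=196 → l++
[2,8] |-12|>|11| out[7]=144 → l++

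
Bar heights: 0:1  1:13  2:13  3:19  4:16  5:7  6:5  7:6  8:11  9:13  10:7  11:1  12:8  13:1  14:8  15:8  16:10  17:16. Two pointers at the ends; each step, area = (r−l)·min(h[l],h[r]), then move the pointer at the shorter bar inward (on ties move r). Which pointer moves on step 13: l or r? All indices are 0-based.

r

[0,17] min(1,16)*17=17 best=17 * → l++
[1,17] min(13,16)*16=208 best=208 * → l++
[2,17] min(13,16)*15=195 best=208 → l++
[3,17] min(19,16)*14=224 best=224 * → r--
[3,16] min(19,10)*13=130 best=224 → r--
[3,15] min(19,8)*12=96 best=224 → r--
[3,14] min(19,8)*11=88 best=224 → r--
[3,13] min(19,1)*10=10 best=224 → r--
[3,12] min(19,8)*9=72 best=224 → r--
[3,11] min(19,1)*8=8 best=224 → r--
[3,10] min(19,7)*7=49 best=224 → r--
[3,9] min(19,13)*6=78 best=224 → r--
[3,8] min(19,11)*5=55 best=224 → r--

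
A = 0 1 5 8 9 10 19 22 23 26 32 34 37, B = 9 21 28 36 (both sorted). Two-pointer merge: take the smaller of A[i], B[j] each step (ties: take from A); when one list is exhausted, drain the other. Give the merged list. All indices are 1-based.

[i=1,j=1] A[i]=0<=B[j]=9 take 0 → i++
[i=2,j=1] A[i]=1<=B[j]=9 take 1 → i++
[i=3,j=1] A[i]=5<=B[j]=9 take 5 → i++
[i=4,j=1] A[i]=8<=B[j]=9 take 8 → i++
[i=5,j=1] A[i]=9<=B[j]=9 take 9 → i++
[i=6,j=1] A[i]=10>B[j]=9 take 9 → j++
[i=6,j=2] A[i]=10<=B[j]=21 take 10 → i++
[i=7,j=2] A[i]=19<=B[j]=21 take 19 → i++
[i=8,j=2] A[i]=22>B[j]=21 take 21 → j++
[i=8,j=3] A[i]=22<=B[j]=28 take 22 → i++
[i=9,j=3] A[i]=23<=B[j]=28 take 23 → i++
[i=10,j=3] A[i]=26<=B[j]=28 take 26 → i++
[i=11,j=3] A[i]=32>B[j]=28 take 28 → j++
[i=11,j=4] A[i]=32<=B[j]=36 take 32 → i++
[i=12,j=4] A[i]=34<=B[j]=36 take 34 → i++
[i=13,j=4] A[i]=37>B[j]=36 take 36 → j++
[i=13,j=5] B done, take A[i]=37 → i++

[0, 1, 5, 8, 9, 9, 10, 19, 21, 22, 23, 26, 28, 32, 34, 36, 37]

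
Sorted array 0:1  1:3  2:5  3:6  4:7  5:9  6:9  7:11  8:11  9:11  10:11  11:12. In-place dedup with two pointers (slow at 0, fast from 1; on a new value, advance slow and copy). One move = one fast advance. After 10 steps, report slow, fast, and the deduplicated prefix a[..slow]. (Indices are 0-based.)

(s=0,f=1) a[fast]=3≠a[slow]=1 write a[1]=3 → slow++,fast++
(s=1,f=2) a[fast]=5≠a[slow]=3 write a[2]=5 → slow++,fast++
(s=2,f=3) a[fast]=6≠a[slow]=5 write a[3]=6 → slow++,fast++
(s=3,f=4) a[fast]=7≠a[slow]=6 write a[4]=7 → slow++,fast++
(s=4,f=5) a[fast]=9≠a[slow]=7 write a[5]=9 → slow++,fast++
(s=5,f=6) a[fast]=9=a[slow] dup → fast++
(s=5,f=7) a[fast]=11≠a[slow]=9 write a[6]=11 → slow++,fast++
(s=6,f=8) a[fast]=11=a[slow] dup → fast++
(s=6,f=9) a[fast]=11=a[slow] dup → fast++
(s=6,f=10) a[fast]=11=a[slow] dup → fast++

slow=6, fast=11, prefix=[1, 3, 5, 6, 7, 9, 11]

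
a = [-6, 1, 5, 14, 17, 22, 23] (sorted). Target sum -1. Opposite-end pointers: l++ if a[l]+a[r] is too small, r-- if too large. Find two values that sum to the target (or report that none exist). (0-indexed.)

(-6, 5)

[0,6] -6+23=17 >-1 → r--
[0,5] -6+22=16 >-1 → r--
[0,4] -6+17=11 >-1 → r--
[0,3] -6+14=8 >-1 → r--
[0,2] -6+5=-1 → found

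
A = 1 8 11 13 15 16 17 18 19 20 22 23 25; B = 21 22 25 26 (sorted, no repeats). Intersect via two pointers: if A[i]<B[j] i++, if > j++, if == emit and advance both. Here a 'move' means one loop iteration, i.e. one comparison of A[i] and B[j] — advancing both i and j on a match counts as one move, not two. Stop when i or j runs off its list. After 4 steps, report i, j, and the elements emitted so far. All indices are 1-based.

i=5, j=1, emitted=[]

i=1 j=1: 1<21, i++
i=2 j=1: 8<21, i++
i=3 j=1: 11<21, i++
i=4 j=1: 13<21, i++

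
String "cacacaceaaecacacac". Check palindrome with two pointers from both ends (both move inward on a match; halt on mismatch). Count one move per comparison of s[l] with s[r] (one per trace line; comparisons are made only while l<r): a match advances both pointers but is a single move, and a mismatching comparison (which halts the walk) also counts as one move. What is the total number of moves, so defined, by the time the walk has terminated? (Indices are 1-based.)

[1,18] 'c'=='c' → l++,r--
[2,17] 'a'=='a' → l++,r--
[3,16] 'c'=='c' → l++,r--
[4,15] 'a'=='a' → l++,r--
[5,14] 'c'=='c' → l++,r--
[6,13] 'a'=='a' → l++,r--
[7,12] 'c'=='c' → l++,r--
[8,11] 'e'=='e' → l++,r--
[9,10] 'a'=='a' → l++,r--

9 moves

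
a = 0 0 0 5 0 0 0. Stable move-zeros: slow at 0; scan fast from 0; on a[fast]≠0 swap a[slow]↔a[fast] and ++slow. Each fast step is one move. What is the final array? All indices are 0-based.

slow=0 fast=0: a[fast]=0, fast++
slow=0 fast=1: a[fast]=0, fast++
slow=0 fast=2: a[fast]=0, fast++
slow=0 fast=3: a[fast]=5≠0 swap→a[0]=5, slow++,fast++
slow=1 fast=4: a[fast]=0, fast++
slow=1 fast=5: a[fast]=0, fast++
slow=1 fast=6: a[fast]=0, fast++

[5, 0, 0, 0, 0, 0, 0]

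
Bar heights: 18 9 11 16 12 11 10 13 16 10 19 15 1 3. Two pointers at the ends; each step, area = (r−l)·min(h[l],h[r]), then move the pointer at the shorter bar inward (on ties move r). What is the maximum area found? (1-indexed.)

l=1 r=14: min(18,3)*13=39 best=39 *, r--
l=1 r=13: min(18,1)*12=12 best=39, r--
l=1 r=12: min(18,15)*11=165 best=165 *, r--
l=1 r=11: min(18,19)*10=180 best=180 *, l++
l=2 r=11: min(9,19)*9=81 best=180, l++
l=3 r=11: min(11,19)*8=88 best=180, l++
l=4 r=11: min(16,19)*7=112 best=180, l++
l=5 r=11: min(12,19)*6=72 best=180, l++
l=6 r=11: min(11,19)*5=55 best=180, l++
l=7 r=11: min(10,19)*4=40 best=180, l++
l=8 r=11: min(13,19)*3=39 best=180, l++
l=9 r=11: min(16,19)*2=32 best=180, l++
l=10 r=11: min(10,19)*1=10 best=180, l++

max area = 180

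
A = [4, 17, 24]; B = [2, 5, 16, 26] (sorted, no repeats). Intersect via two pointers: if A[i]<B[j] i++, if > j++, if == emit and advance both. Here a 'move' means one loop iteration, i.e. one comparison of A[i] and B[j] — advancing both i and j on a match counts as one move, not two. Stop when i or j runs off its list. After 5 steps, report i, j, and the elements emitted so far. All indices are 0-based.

i=2, j=3, emitted=[]

[i=0,j=0] 4>2 → j++
[i=0,j=1] 4<5 → i++
[i=1,j=1] 17>5 → j++
[i=1,j=2] 17>16 → j++
[i=1,j=3] 17<26 → i++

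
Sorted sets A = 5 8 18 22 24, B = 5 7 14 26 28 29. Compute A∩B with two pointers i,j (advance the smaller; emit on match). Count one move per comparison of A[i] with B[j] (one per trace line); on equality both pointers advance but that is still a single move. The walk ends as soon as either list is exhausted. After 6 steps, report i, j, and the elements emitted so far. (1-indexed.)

[i=1,j=1] 5==5 emit → i++,j++
[i=2,j=2] 8>7 → j++
[i=2,j=3] 8<14 → i++
[i=3,j=3] 18>14 → j++
[i=3,j=4] 18<26 → i++
[i=4,j=4] 22<26 → i++

i=5, j=4, emitted=[5]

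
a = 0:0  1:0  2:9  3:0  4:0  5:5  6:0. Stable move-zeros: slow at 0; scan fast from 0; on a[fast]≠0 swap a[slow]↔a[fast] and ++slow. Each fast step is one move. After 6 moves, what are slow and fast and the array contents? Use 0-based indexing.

(s=0,f=0) a[fast]=0 → fast++
(s=0,f=1) a[fast]=0 → fast++
(s=0,f=2) a[fast]=9≠0 swap→a[0]=9 → slow++,fast++
(s=1,f=3) a[fast]=0 → fast++
(s=1,f=4) a[fast]=0 → fast++
(s=1,f=5) a[fast]=5≠0 swap→a[1]=5 → slow++,fast++

slow=2, fast=6, a=[9, 5, 0, 0, 0, 0, 0]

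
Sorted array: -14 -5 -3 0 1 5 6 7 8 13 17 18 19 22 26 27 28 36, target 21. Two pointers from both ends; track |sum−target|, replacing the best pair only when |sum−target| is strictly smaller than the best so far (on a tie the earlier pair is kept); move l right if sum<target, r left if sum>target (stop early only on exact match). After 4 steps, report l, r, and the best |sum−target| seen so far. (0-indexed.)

l=0 r=17: -14+36=22 d=1 *, r--
l=0 r=16: -14+28=14 d=7, l++
l=1 r=16: -5+28=23 d=2, r--
l=1 r=15: -5+27=22 d=1, r--

l=1, r=14, best |Δ|=1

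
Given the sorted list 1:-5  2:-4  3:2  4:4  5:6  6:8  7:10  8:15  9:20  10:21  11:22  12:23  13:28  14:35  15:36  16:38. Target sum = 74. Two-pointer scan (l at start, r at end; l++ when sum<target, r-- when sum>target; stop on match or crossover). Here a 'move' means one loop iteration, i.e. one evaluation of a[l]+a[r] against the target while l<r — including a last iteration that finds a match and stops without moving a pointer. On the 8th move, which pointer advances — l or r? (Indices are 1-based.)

l

l=1 r=16: -5+38=33 <74, l++
l=2 r=16: -4+38=34 <74, l++
l=3 r=16: 2+38=40 <74, l++
l=4 r=16: 4+38=42 <74, l++
l=5 r=16: 6+38=44 <74, l++
l=6 r=16: 8+38=46 <74, l++
l=7 r=16: 10+38=48 <74, l++
l=8 r=16: 15+38=53 <74, l++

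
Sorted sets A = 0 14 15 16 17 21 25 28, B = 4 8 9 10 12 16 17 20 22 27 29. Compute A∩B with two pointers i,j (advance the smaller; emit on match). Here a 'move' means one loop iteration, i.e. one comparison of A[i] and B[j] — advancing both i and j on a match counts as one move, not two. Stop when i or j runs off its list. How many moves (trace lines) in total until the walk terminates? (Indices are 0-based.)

16 moves

i=0 j=0: 0<4, i++
i=1 j=0: 14>4, j++
i=1 j=1: 14>8, j++
i=1 j=2: 14>9, j++
i=1 j=3: 14>10, j++
i=1 j=4: 14>12, j++
i=1 j=5: 14<16, i++
i=2 j=5: 15<16, i++
i=3 j=5: 16==16 emit, i++,j++
i=4 j=6: 17==17 emit, i++,j++
i=5 j=7: 21>20, j++
i=5 j=8: 21<22, i++
i=6 j=8: 25>22, j++
i=6 j=9: 25<27, i++
i=7 j=9: 28>27, j++
i=7 j=10: 28<29, i++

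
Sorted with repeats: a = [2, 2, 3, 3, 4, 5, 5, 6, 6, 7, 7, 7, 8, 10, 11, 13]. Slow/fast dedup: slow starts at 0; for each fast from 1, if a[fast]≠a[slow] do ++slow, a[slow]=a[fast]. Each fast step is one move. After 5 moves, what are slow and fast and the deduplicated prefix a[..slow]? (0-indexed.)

slow=0 fast=1: a[fast]=2=a[slow] dup, fast++
slow=0 fast=2: a[fast]=3≠a[slow]=2 write a[1]=3, slow++,fast++
slow=1 fast=3: a[fast]=3=a[slow] dup, fast++
slow=1 fast=4: a[fast]=4≠a[slow]=3 write a[2]=4, slow++,fast++
slow=2 fast=5: a[fast]=5≠a[slow]=4 write a[3]=5, slow++,fast++

slow=3, fast=6, prefix=[2, 3, 4, 5]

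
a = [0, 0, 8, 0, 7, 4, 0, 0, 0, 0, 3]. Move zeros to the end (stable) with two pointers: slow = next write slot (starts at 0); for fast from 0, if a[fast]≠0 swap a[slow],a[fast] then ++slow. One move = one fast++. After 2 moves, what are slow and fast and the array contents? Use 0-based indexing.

(s=0,f=0) a[fast]=0 → fast++
(s=0,f=1) a[fast]=0 → fast++

slow=0, fast=2, a=[0, 0, 8, 0, 7, 4, 0, 0, 0, 0, 3]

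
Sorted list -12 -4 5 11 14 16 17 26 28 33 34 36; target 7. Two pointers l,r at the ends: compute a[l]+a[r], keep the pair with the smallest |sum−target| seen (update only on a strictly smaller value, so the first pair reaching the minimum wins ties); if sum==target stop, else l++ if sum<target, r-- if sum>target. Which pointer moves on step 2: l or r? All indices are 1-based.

r

[1,12] -12+36=24 d=17 * → r--
[1,11] -12+34=22 d=15 * → r--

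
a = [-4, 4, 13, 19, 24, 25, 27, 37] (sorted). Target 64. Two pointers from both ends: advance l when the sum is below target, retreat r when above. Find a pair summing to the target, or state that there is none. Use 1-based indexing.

l=1 r=8: -4+37=33 <64, l++
l=2 r=8: 4+37=41 <64, l++
l=3 r=8: 13+37=50 <64, l++
l=4 r=8: 19+37=56 <64, l++
l=5 r=8: 24+37=61 <64, l++
l=6 r=8: 25+37=62 <64, l++
l=7 r=8: 27+37=64, found

(27, 37)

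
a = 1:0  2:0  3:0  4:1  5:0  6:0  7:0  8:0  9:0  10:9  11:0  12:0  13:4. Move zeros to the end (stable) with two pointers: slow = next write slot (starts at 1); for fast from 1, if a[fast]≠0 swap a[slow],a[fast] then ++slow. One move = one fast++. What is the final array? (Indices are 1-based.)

(s=1,f=1) a[fast]=0 → fast++
(s=1,f=2) a[fast]=0 → fast++
(s=1,f=3) a[fast]=0 → fast++
(s=1,f=4) a[fast]=1≠0 swap→a[1]=1 → slow++,fast++
(s=2,f=5) a[fast]=0 → fast++
(s=2,f=6) a[fast]=0 → fast++
(s=2,f=7) a[fast]=0 → fast++
(s=2,f=8) a[fast]=0 → fast++
(s=2,f=9) a[fast]=0 → fast++
(s=2,f=10) a[fast]=9≠0 swap→a[2]=9 → slow++,fast++
(s=3,f=11) a[fast]=0 → fast++
(s=3,f=12) a[fast]=0 → fast++
(s=3,f=13) a[fast]=4≠0 swap→a[3]=4 → slow++,fast++

[1, 9, 4, 0, 0, 0, 0, 0, 0, 0, 0, 0, 0]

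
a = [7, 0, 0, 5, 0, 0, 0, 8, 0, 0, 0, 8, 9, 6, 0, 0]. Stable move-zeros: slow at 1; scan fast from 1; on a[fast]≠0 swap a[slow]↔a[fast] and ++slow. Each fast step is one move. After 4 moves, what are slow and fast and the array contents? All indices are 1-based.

(s=1,f=1) a[fast]=7≠0 swap→a[1]=7 → slow++,fast++
(s=2,f=2) a[fast]=0 → fast++
(s=2,f=3) a[fast]=0 → fast++
(s=2,f=4) a[fast]=5≠0 swap→a[2]=5 → slow++,fast++

slow=3, fast=5, a=[7, 5, 0, 0, 0, 0, 0, 8, 0, 0, 0, 8, 9, 6, 0, 0]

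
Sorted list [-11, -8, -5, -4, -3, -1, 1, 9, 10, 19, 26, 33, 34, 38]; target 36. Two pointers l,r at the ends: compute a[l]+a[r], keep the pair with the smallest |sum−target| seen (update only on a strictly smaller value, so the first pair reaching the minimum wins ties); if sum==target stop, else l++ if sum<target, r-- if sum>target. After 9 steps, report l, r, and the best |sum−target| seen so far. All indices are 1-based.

l=8, r=12, best |Δ|=1

[1,14] -11+38=27 d=9 * → l++
[2,14] -8+38=30 d=6 * → l++
[3,14] -5+38=33 d=3 * → l++
[4,14] -4+38=34 d=2 * → l++
[5,14] -3+38=35 d=1 * → l++
[6,14] -1+38=37 d=1 → r--
[6,13] -1+34=33 d=3 → l++
[7,13] 1+34=35 d=1 → l++
[8,13] 9+34=43 d=7 → r--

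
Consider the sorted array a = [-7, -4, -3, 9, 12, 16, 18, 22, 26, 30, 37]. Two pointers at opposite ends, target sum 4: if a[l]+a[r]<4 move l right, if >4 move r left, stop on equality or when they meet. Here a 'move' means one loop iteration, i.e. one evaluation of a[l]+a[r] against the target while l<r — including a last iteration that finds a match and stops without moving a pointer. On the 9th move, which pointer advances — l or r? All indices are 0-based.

[0,10] -7+37=30 >4 → r--
[0,9] -7+30=23 >4 → r--
[0,8] -7+26=19 >4 → r--
[0,7] -7+22=15 >4 → r--
[0,6] -7+18=11 >4 → r--
[0,5] -7+16=9 >4 → r--
[0,4] -7+12=5 >4 → r--
[0,3] -7+9=2 <4 → l++
[1,3] -4+9=5 >4 → r--

r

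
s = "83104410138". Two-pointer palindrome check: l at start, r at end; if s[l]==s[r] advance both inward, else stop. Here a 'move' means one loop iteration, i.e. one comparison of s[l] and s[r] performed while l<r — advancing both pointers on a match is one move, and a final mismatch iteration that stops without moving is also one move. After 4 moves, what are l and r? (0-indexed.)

[0,10] '8'=='8' → l++,r--
[1,9] '3'=='3' → l++,r--
[2,8] '1'=='1' → l++,r--
[3,7] '0'=='0' → l++,r--

l=4, r=6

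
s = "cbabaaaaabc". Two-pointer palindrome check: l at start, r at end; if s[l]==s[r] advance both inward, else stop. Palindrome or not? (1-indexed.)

not a palindrome (mismatch at 4,8)

l=1 r=11: 'c'=='c', l++,r--
l=2 r=10: 'b'=='b', l++,r--
l=3 r=9: 'a'=='a', l++,r--
l=4 r=8: 'b'!='a', stop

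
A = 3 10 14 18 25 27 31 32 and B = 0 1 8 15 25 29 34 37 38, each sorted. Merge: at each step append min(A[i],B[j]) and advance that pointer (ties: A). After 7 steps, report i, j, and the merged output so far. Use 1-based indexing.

i=1 j=1: A[i]=3>B[j]=0 take 0, j++
i=1 j=2: A[i]=3>B[j]=1 take 1, j++
i=1 j=3: A[i]=3<=B[j]=8 take 3, i++
i=2 j=3: A[i]=10>B[j]=8 take 8, j++
i=2 j=4: A[i]=10<=B[j]=15 take 10, i++
i=3 j=4: A[i]=14<=B[j]=15 take 14, i++
i=4 j=4: A[i]=18>B[j]=15 take 15, j++

i=4, j=5, merged so far=[0, 1, 3, 8, 10, 14, 15]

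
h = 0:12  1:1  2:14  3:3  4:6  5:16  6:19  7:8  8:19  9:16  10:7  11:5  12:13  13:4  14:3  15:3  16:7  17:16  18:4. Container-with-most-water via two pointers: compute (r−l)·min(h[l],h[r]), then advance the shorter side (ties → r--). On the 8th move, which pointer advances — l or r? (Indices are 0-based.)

r

l=0 r=18: min(12,4)*18=72 best=72 *, r--
l=0 r=17: min(12,16)*17=204 best=204 *, l++
l=1 r=17: min(1,16)*16=16 best=204, l++
l=2 r=17: min(14,16)*15=210 best=210 *, l++
l=3 r=17: min(3,16)*14=42 best=210, l++
l=4 r=17: min(6,16)*13=78 best=210, l++
l=5 r=17: min(16,16)*12=192 best=210, r--
l=5 r=16: min(16,7)*11=77 best=210, r--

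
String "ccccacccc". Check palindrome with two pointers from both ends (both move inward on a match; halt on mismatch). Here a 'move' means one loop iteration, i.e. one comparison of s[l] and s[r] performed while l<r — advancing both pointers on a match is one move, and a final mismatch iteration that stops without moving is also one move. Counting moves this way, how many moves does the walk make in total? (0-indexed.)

4 moves

l=0 r=8: 'c'=='c', l++,r--
l=1 r=7: 'c'=='c', l++,r--
l=2 r=6: 'c'=='c', l++,r--
l=3 r=5: 'c'=='c', l++,r--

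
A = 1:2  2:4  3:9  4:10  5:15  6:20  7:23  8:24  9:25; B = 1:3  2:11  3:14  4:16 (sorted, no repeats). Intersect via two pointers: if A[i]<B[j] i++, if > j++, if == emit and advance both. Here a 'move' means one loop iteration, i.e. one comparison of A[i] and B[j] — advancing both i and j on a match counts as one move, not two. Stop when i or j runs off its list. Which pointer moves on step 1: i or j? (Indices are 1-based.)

[i=1,j=1] 2<3 → i++

i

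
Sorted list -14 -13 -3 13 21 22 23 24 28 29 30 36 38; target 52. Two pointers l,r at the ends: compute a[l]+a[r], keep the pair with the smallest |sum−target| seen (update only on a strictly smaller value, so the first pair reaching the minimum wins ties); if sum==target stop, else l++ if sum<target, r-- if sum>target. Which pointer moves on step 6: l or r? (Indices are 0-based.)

l=0 r=12: -14+38=24 d=28 *, l++
l=1 r=12: -13+38=25 d=27 *, l++
l=2 r=12: -3+38=35 d=17 *, l++
l=3 r=12: 13+38=51 d=1 *, l++
l=4 r=12: 21+38=59 d=7, r--
l=4 r=11: 21+36=57 d=5, r--

r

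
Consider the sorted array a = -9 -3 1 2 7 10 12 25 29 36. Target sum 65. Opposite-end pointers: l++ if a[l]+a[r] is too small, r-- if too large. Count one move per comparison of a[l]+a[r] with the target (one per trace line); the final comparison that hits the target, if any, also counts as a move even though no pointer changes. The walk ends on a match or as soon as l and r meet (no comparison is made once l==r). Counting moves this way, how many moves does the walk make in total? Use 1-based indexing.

l=1 r=10: -9+36=27 <65, l++
l=2 r=10: -3+36=33 <65, l++
l=3 r=10: 1+36=37 <65, l++
l=4 r=10: 2+36=38 <65, l++
l=5 r=10: 7+36=43 <65, l++
l=6 r=10: 10+36=46 <65, l++
l=7 r=10: 12+36=48 <65, l++
l=8 r=10: 25+36=61 <65, l++
l=9 r=10: 29+36=65, found

9 moves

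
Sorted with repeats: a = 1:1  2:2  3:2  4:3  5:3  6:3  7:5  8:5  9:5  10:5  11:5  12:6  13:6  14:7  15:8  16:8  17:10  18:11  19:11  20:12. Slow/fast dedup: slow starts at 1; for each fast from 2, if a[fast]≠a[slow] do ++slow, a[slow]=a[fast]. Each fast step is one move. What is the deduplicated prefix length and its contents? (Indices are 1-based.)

length 10; prefix = [1, 2, 3, 5, 6, 7, 8, 10, 11, 12]

(s=1,f=2) a[fast]=2≠a[slow]=1 write a[2]=2 → slow++,fast++
(s=2,f=3) a[fast]=2=a[slow] dup → fast++
(s=2,f=4) a[fast]=3≠a[slow]=2 write a[3]=3 → slow++,fast++
(s=3,f=5) a[fast]=3=a[slow] dup → fast++
(s=3,f=6) a[fast]=3=a[slow] dup → fast++
(s=3,f=7) a[fast]=5≠a[slow]=3 write a[4]=5 → slow++,fast++
(s=4,f=8) a[fast]=5=a[slow] dup → fast++
(s=4,f=9) a[fast]=5=a[slow] dup → fast++
(s=4,f=10) a[fast]=5=a[slow] dup → fast++
(s=4,f=11) a[fast]=5=a[slow] dup → fast++
(s=4,f=12) a[fast]=6≠a[slow]=5 write a[5]=6 → slow++,fast++
(s=5,f=13) a[fast]=6=a[slow] dup → fast++
(s=5,f=14) a[fast]=7≠a[slow]=6 write a[6]=7 → slow++,fast++
(s=6,f=15) a[fast]=8≠a[slow]=7 write a[7]=8 → slow++,fast++
(s=7,f=16) a[fast]=8=a[slow] dup → fast++
(s=7,f=17) a[fast]=10≠a[slow]=8 write a[8]=10 → slow++,fast++
(s=8,f=18) a[fast]=11≠a[slow]=10 write a[9]=11 → slow++,fast++
(s=9,f=19) a[fast]=11=a[slow] dup → fast++
(s=9,f=20) a[fast]=12≠a[slow]=11 write a[10]=12 → slow++,fast++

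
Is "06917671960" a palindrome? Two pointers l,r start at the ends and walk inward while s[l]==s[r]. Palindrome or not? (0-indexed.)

[0,10] '0'=='0' → l++,r--
[1,9] '6'=='6' → l++,r--
[2,8] '9'=='9' → l++,r--
[3,7] '1'=='1' → l++,r--
[4,6] '7'=='7' → l++,r--

palindrome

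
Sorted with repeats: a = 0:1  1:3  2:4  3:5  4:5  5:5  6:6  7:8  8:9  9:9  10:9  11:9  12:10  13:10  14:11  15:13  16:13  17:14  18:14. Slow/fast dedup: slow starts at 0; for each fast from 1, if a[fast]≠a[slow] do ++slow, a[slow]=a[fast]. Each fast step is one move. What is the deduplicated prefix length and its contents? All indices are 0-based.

length 11; prefix = [1, 3, 4, 5, 6, 8, 9, 10, 11, 13, 14]

slow=0 fast=1: a[fast]=3≠a[slow]=1 write a[1]=3, slow++,fast++
slow=1 fast=2: a[fast]=4≠a[slow]=3 write a[2]=4, slow++,fast++
slow=2 fast=3: a[fast]=5≠a[slow]=4 write a[3]=5, slow++,fast++
slow=3 fast=4: a[fast]=5=a[slow] dup, fast++
slow=3 fast=5: a[fast]=5=a[slow] dup, fast++
slow=3 fast=6: a[fast]=6≠a[slow]=5 write a[4]=6, slow++,fast++
slow=4 fast=7: a[fast]=8≠a[slow]=6 write a[5]=8, slow++,fast++
slow=5 fast=8: a[fast]=9≠a[slow]=8 write a[6]=9, slow++,fast++
slow=6 fast=9: a[fast]=9=a[slow] dup, fast++
slow=6 fast=10: a[fast]=9=a[slow] dup, fast++
slow=6 fast=11: a[fast]=9=a[slow] dup, fast++
slow=6 fast=12: a[fast]=10≠a[slow]=9 write a[7]=10, slow++,fast++
slow=7 fast=13: a[fast]=10=a[slow] dup, fast++
slow=7 fast=14: a[fast]=11≠a[slow]=10 write a[8]=11, slow++,fast++
slow=8 fast=15: a[fast]=13≠a[slow]=11 write a[9]=13, slow++,fast++
slow=9 fast=16: a[fast]=13=a[slow] dup, fast++
slow=9 fast=17: a[fast]=14≠a[slow]=13 write a[10]=14, slow++,fast++
slow=10 fast=18: a[fast]=14=a[slow] dup, fast++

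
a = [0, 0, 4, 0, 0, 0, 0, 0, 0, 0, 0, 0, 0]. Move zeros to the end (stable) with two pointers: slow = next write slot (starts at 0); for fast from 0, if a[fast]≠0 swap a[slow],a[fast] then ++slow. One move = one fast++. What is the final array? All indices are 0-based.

slow=0 fast=0: a[fast]=0, fast++
slow=0 fast=1: a[fast]=0, fast++
slow=0 fast=2: a[fast]=4≠0 swap→a[0]=4, slow++,fast++
slow=1 fast=3: a[fast]=0, fast++
slow=1 fast=4: a[fast]=0, fast++
slow=1 fast=5: a[fast]=0, fast++
slow=1 fast=6: a[fast]=0, fast++
slow=1 fast=7: a[fast]=0, fast++
slow=1 fast=8: a[fast]=0, fast++
slow=1 fast=9: a[fast]=0, fast++
slow=1 fast=10: a[fast]=0, fast++
slow=1 fast=11: a[fast]=0, fast++
slow=1 fast=12: a[fast]=0, fast++

[4, 0, 0, 0, 0, 0, 0, 0, 0, 0, 0, 0, 0]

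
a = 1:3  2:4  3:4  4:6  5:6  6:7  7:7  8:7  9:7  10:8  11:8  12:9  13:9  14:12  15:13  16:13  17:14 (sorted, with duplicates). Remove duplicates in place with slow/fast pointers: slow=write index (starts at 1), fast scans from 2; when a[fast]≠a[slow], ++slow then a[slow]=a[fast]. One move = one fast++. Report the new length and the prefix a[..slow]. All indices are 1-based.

length 9; prefix = [3, 4, 6, 7, 8, 9, 12, 13, 14]

slow=1 fast=2: a[fast]=4≠a[slow]=3 write a[2]=4, slow++,fast++
slow=2 fast=3: a[fast]=4=a[slow] dup, fast++
slow=2 fast=4: a[fast]=6≠a[slow]=4 write a[3]=6, slow++,fast++
slow=3 fast=5: a[fast]=6=a[slow] dup, fast++
slow=3 fast=6: a[fast]=7≠a[slow]=6 write a[4]=7, slow++,fast++
slow=4 fast=7: a[fast]=7=a[slow] dup, fast++
slow=4 fast=8: a[fast]=7=a[slow] dup, fast++
slow=4 fast=9: a[fast]=7=a[slow] dup, fast++
slow=4 fast=10: a[fast]=8≠a[slow]=7 write a[5]=8, slow++,fast++
slow=5 fast=11: a[fast]=8=a[slow] dup, fast++
slow=5 fast=12: a[fast]=9≠a[slow]=8 write a[6]=9, slow++,fast++
slow=6 fast=13: a[fast]=9=a[slow] dup, fast++
slow=6 fast=14: a[fast]=12≠a[slow]=9 write a[7]=12, slow++,fast++
slow=7 fast=15: a[fast]=13≠a[slow]=12 write a[8]=13, slow++,fast++
slow=8 fast=16: a[fast]=13=a[slow] dup, fast++
slow=8 fast=17: a[fast]=14≠a[slow]=13 write a[9]=14, slow++,fast++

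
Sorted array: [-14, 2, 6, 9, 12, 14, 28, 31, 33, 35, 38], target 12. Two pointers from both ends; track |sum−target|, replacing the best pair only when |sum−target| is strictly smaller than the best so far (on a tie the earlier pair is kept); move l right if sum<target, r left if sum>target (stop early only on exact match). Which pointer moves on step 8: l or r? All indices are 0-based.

r

[0,10] -14+38=24 d=12 * → r--
[0,9] -14+35=21 d=9 * → r--
[0,8] -14+33=19 d=7 * → r--
[0,7] -14+31=17 d=5 * → r--
[0,6] -14+28=14 d=2 * → r--
[0,5] -14+14=0 d=12 → l++
[1,5] 2+14=16 d=4 → r--
[1,4] 2+12=14 d=2 → r--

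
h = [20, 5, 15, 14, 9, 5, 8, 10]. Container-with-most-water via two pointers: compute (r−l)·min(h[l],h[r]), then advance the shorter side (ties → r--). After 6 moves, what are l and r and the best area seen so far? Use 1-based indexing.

[1,8] min(20,10)*7=70 best=70 * → r--
[1,7] min(20,8)*6=48 best=70 → r--
[1,6] min(20,5)*5=25 best=70 → r--
[1,5] min(20,9)*4=36 best=70 → r--
[1,4] min(20,14)*3=42 best=70 → r--
[1,3] min(20,15)*2=30 best=70 → r--

l=1, r=2, best area=70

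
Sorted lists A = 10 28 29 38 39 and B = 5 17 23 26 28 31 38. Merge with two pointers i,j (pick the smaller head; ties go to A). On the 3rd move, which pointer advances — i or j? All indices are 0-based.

[i=0,j=0] A[i]=10>B[j]=5 take 5 → j++
[i=0,j=1] A[i]=10<=B[j]=17 take 10 → i++
[i=1,j=1] A[i]=28>B[j]=17 take 17 → j++

j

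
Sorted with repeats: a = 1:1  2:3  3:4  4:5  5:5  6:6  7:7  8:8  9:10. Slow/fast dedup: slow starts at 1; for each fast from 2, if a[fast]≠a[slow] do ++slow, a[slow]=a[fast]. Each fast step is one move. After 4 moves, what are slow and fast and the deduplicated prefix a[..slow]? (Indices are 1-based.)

slow=4, fast=6, prefix=[1, 3, 4, 5]

(s=1,f=2) a[fast]=3≠a[slow]=1 write a[2]=3 → slow++,fast++
(s=2,f=3) a[fast]=4≠a[slow]=3 write a[3]=4 → slow++,fast++
(s=3,f=4) a[fast]=5≠a[slow]=4 write a[4]=5 → slow++,fast++
(s=4,f=5) a[fast]=5=a[slow] dup → fast++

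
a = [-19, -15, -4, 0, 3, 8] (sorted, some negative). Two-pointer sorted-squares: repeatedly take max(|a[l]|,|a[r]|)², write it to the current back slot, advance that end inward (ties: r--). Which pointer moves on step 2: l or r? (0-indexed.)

l

[0,5] |-19|>|8| out[5]=361 → l++
[1,5] |-15|>|8| out[4]=225 → l++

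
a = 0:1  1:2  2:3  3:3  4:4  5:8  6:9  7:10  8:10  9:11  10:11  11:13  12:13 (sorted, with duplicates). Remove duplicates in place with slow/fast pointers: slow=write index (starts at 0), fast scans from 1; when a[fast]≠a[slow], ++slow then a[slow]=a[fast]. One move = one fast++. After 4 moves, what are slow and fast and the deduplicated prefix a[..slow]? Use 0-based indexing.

(s=0,f=1) a[fast]=2≠a[slow]=1 write a[1]=2 → slow++,fast++
(s=1,f=2) a[fast]=3≠a[slow]=2 write a[2]=3 → slow++,fast++
(s=2,f=3) a[fast]=3=a[slow] dup → fast++
(s=2,f=4) a[fast]=4≠a[slow]=3 write a[3]=4 → slow++,fast++

slow=3, fast=5, prefix=[1, 2, 3, 4]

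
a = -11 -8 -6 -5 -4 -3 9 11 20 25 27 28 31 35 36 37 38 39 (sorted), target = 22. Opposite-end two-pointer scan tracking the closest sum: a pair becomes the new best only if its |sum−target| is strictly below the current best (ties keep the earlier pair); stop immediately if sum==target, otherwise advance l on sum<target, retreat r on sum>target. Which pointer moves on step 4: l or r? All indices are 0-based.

r

l=0 r=17: -11+39=28 d=6 *, r--
l=0 r=16: -11+38=27 d=5 *, r--
l=0 r=15: -11+37=26 d=4 *, r--
l=0 r=14: -11+36=25 d=3 *, r--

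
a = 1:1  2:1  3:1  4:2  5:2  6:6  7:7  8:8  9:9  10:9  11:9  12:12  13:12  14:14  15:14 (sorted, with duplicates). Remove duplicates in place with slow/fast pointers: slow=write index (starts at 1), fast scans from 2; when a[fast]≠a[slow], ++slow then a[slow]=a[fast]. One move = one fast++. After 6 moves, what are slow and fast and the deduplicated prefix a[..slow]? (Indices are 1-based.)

slow=1 fast=2: a[fast]=1=a[slow] dup, fast++
slow=1 fast=3: a[fast]=1=a[slow] dup, fast++
slow=1 fast=4: a[fast]=2≠a[slow]=1 write a[2]=2, slow++,fast++
slow=2 fast=5: a[fast]=2=a[slow] dup, fast++
slow=2 fast=6: a[fast]=6≠a[slow]=2 write a[3]=6, slow++,fast++
slow=3 fast=7: a[fast]=7≠a[slow]=6 write a[4]=7, slow++,fast++

slow=4, fast=8, prefix=[1, 2, 6, 7]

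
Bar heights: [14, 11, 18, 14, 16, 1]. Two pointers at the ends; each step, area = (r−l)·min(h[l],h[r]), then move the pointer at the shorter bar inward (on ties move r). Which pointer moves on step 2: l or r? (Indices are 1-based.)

l=1 r=6: min(14,1)*5=5 best=5 *, r--
l=1 r=5: min(14,16)*4=56 best=56 *, l++

l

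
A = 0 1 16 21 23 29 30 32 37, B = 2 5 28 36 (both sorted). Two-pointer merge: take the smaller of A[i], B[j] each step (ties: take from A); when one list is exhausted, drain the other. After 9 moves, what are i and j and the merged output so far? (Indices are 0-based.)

i=6, j=3, merged so far=[0, 1, 2, 5, 16, 21, 23, 28, 29]

i=0 j=0: A[i]=0<=B[j]=2 take 0, i++
i=1 j=0: A[i]=1<=B[j]=2 take 1, i++
i=2 j=0: A[i]=16>B[j]=2 take 2, j++
i=2 j=1: A[i]=16>B[j]=5 take 5, j++
i=2 j=2: A[i]=16<=B[j]=28 take 16, i++
i=3 j=2: A[i]=21<=B[j]=28 take 21, i++
i=4 j=2: A[i]=23<=B[j]=28 take 23, i++
i=5 j=2: A[i]=29>B[j]=28 take 28, j++
i=5 j=3: A[i]=29<=B[j]=36 take 29, i++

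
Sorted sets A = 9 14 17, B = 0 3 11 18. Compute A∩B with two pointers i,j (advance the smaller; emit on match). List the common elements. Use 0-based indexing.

intersection = []

i=0 j=0: 9>0, j++
i=0 j=1: 9>3, j++
i=0 j=2: 9<11, i++
i=1 j=2: 14>11, j++
i=1 j=3: 14<18, i++
i=2 j=3: 17<18, i++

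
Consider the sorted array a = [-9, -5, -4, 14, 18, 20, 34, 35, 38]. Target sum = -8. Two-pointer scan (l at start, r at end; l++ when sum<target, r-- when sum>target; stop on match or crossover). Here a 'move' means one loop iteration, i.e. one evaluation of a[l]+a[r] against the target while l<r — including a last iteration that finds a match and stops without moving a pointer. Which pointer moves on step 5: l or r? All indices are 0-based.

[0,8] -9+38=29 >-8 → r--
[0,7] -9+35=26 >-8 → r--
[0,6] -9+34=25 >-8 → r--
[0,5] -9+20=11 >-8 → r--
[0,4] -9+18=9 >-8 → r--

r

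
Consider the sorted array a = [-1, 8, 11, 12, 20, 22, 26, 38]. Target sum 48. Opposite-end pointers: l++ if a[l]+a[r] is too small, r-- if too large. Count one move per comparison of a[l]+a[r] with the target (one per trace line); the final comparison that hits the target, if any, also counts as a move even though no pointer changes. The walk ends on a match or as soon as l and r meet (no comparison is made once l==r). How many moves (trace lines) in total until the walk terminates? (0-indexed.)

7 moves

l=0 r=7: -1+38=37 <48, l++
l=1 r=7: 8+38=46 <48, l++
l=2 r=7: 11+38=49 >48, r--
l=2 r=6: 11+26=37 <48, l++
l=3 r=6: 12+26=38 <48, l++
l=4 r=6: 20+26=46 <48, l++
l=5 r=6: 22+26=48, found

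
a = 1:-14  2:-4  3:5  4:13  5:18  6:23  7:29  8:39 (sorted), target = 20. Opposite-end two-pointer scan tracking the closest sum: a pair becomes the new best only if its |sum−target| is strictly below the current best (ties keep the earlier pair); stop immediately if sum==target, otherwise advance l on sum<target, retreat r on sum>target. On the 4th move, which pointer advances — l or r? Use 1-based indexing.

l=1 r=8: -14+39=25 d=5 *, r--
l=1 r=7: -14+29=15 d=5, l++
l=2 r=7: -4+29=25 d=5, r--
l=2 r=6: -4+23=19 d=1 *, l++

l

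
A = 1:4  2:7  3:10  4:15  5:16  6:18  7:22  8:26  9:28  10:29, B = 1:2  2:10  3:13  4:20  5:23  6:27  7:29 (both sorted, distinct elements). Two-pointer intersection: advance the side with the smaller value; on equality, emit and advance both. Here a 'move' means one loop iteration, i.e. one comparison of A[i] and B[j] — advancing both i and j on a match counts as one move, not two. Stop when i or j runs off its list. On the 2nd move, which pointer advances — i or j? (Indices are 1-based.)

[i=1,j=1] 4>2 → j++
[i=1,j=2] 4<10 → i++

i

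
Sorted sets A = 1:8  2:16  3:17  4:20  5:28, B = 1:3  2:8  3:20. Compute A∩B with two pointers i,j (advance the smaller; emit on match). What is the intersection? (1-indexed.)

intersection = [8, 20]

i=1 j=1: 8>3, j++
i=1 j=2: 8==8 emit, i++,j++
i=2 j=3: 16<20, i++
i=3 j=3: 17<20, i++
i=4 j=3: 20==20 emit, i++,j++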